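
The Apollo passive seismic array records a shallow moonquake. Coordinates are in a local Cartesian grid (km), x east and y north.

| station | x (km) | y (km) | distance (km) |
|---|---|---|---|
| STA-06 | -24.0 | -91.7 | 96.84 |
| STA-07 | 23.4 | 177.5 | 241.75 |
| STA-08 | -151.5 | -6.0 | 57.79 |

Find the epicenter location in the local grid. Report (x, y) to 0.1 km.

Circle about each station: (x + 24.0)² + (y + 91.7)² = 96.84²; (x − 23.4)² + (y − 177.5)² = 241.75²; (x + 151.5)² + (y + 6.0)² = 57.79².
Subtracting the STA-06 equation from the STA-07 and STA-08 equations removes the quadratic terms:
94.8 x + 538.4 y = -25996.16
-255.0 x + 171.4 y = 20041.66
Solving the 2×2 system: x ≈ -99.3, y ≈ -30.8 km.

-99.3 km east, -30.8 km north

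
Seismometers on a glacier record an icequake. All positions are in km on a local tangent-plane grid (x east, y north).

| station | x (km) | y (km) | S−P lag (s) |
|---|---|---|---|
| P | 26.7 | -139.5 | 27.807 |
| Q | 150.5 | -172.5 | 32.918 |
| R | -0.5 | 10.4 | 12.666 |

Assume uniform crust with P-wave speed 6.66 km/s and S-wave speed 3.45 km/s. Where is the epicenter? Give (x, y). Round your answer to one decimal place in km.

Distance from S−P lag: d = Δt · v_P v_S / (v_P − v_S) = Δt · (6.66·3.45)/(6.66−3.45) ≈ 7.1579·Δt.
So d_P = 199.04, d_Q = 235.63, d_R = 90.66 km.
Circle about each station: (x − 26.7)² + (y + 139.5)² = 199.04²; (x − 150.5)² + (y + 172.5)² = 235.63²; (x + 0.5)² + (y − 10.4)² = 90.66².
Subtracting pairs of circle equations eliminates x²+y² and gives linear equations (the radical axes):
247.6 x − 66.0 y = 16328.78
-54.4 x + 299.8 y = 11332.96
Solving the 2×2 system: x ≈ 79.9, y ≈ 52.3 km.
Check against P (with the unrounded x, y): √((x − 26.7)²+(y + 139.5)²) = 199.04 ≈ 199.04 km. ✓

(79.9, 52.3)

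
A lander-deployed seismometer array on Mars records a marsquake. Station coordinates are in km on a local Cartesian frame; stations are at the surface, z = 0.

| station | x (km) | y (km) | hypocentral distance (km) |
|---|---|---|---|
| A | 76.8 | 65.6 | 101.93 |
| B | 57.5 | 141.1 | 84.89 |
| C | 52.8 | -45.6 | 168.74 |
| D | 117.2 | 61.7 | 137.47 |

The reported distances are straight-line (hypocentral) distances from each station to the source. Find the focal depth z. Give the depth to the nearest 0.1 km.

Each station gives a sphere (x−x_i)² + (y−y_i)² + z² = d_i² (stations at z=0).
Subtracting the A sphere from B and C: z² cancels, leaving linear equations in x and y:
-38.6 x + 151.0 y = 16197.27
-48.0 x − 222.4 y = -23417.86
Solving: x ≈ -4.180, y ≈ 106.198 km (keep extra digits for the depth step; rounded: -4.2, 106.2).
Then from the A sphere: z² = 101.93² − (x − 76.8)² − (y − 65.6)² with x = -4.180, y = 106.198, so z ≈ 46.731 ≈ 46.7 km.
Check against D (with the unrounded solution): distance 137.47 ≈ 137.47 km. ✓

z ≈ 46.7 km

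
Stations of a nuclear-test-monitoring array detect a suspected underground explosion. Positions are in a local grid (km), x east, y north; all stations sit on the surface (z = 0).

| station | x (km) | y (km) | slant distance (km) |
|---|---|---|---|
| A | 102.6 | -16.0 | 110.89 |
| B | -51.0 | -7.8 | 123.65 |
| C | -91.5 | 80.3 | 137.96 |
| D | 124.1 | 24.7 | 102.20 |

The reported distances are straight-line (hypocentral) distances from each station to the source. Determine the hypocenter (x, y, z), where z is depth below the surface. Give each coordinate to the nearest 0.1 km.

(39.7, 66.0, 40.2)

Each station gives a sphere (x−x_i)² + (y−y_i)² + z² = d_i² (stations at z=0).
Subtracting the A sphere from B and C: z² cancels, leaving linear equations in x and y:
-307.2 x + 16.4 y = -11113.65
-388.2 x + 192.6 y = -2698.79
Solving: x ≈ 39.701, y ≈ 66.008 km (keep extra digits for the depth step; rounded: 39.7, 66.0).
Then from the A sphere: z² = 110.89² − (x − 102.6)² − (y + 16.0)² with x = 39.701, y = 66.008, so z ≈ 40.187 ≈ 40.2 km.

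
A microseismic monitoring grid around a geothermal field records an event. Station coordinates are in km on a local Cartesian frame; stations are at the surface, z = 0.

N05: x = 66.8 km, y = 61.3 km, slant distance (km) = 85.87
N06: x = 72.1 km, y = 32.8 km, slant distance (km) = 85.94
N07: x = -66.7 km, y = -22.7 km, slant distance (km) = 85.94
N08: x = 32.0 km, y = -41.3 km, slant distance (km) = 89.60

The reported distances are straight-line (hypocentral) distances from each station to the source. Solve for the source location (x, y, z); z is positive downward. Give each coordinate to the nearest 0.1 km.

x ≈ -8.4 km, y ≈ 32.8 km, depth ≈ 30.1 km

Each station gives a sphere (x−x_i)² + (y−y_i)² + z² = d_i² (stations at z=0).
Subtracting the N05 sphere from N06 and N07: z² cancels, leaving linear equations in x and y:
10.6 x − 57.0 y = -1957.71
-267.0 x − 168.0 y = -3267.78
Solving: x ≈ -8.390, y ≈ 32.785 km (keep extra digits for the depth step; rounded: -8.4, 32.8).
Then from the N05 sphere: z² = 85.87² − (x − 66.8)² − (y − 61.3)² with x = -8.390, y = 32.785, so z ≈ 30.117 ≈ 30.1 km.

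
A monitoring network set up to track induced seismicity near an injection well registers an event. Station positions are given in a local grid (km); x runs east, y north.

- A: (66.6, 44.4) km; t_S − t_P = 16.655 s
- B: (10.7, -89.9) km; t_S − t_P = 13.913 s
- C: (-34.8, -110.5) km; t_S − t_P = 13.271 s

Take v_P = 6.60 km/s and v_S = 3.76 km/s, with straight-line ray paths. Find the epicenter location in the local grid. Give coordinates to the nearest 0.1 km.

Distance from S−P lag: d = Δt · v_P v_S / (v_P − v_S) = Δt · (6.60·3.76)/(6.60−3.76) ≈ 8.7380·Δt.
So d_A = 145.53, d_B = 121.57, d_C = 115.96 km.
Circle about each station: (x − 66.6)² + (y − 44.4)² = 145.53²; (x − 10.7)² + (y + 89.9)² = 121.57²; (x + 34.8)² + (y + 110.5)² = 115.96².
Subtracting pairs of circle equations eliminates x²+y² and gives linear equations (the radical axes):
-111.8 x − 268.6 y = 8189.30
-202.8 x − 309.8 y = 14746.63
Solving the 2×2 system: x ≈ -71.8, y ≈ -0.6 km.

x ≈ -71.8 km, y ≈ -0.6 km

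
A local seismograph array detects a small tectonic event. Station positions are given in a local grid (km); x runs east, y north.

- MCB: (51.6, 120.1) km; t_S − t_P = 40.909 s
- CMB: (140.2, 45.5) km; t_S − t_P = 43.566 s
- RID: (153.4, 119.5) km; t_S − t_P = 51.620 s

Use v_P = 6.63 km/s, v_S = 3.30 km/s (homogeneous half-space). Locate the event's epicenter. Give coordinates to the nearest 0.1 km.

Distance from S−P lag: d = Δt · v_P v_S / (v_P − v_S) = Δt · (6.63·3.30)/(6.63−3.30) ≈ 6.5703·Δt.
So d_MCB = 268.78, d_CMB = 286.24, d_RID = 339.16 km.
Circle about each station: (x − 51.6)² + (y − 120.1)² = 268.78²; (x − 140.2)² + (y − 45.5)² = 286.24²; (x − 153.4)² + (y − 119.5)² = 339.16².
Subtracting pairs of circle equations eliminates x²+y² and gives linear equations (the radical axes):
177.2 x − 149.2 y = -5050.93
203.6 x − 1.2 y = -22061.58
Solving the 2×2 system: x ≈ -108.9, y ≈ -95.5 km.

(-108.9, -95.5)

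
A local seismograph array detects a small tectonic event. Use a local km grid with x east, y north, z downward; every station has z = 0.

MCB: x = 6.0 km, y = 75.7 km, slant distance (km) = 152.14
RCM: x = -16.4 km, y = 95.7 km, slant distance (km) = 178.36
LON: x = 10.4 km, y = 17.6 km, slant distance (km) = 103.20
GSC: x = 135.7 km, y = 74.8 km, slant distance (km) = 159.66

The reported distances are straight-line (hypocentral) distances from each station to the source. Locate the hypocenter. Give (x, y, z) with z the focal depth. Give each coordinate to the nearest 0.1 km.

(60.9, -56.9, 50.5)

Each station gives a sphere (x−x_i)² + (y−y_i)² + z² = d_i² (stations at z=0).
Subtracting the MCB sphere from RCM and LON: z² cancels, leaving linear equations in x and y:
-44.8 x + 40.0 y = -5004.75
8.8 x − 116.2 y = 7147.77
Solving: x ≈ 60.910, y ≈ -56.900 km (keep extra digits for the depth step; rounded: 60.9, -56.9).
Then from the MCB sphere: z² = 152.14² − (x − 6.0)² − (y − 75.7)² with x = 60.910, y = -56.900, so z ≈ 50.485 ≈ 50.5 km.
Check against GSC (with the unrounded solution): distance 159.65 ≈ 159.66 km. ✓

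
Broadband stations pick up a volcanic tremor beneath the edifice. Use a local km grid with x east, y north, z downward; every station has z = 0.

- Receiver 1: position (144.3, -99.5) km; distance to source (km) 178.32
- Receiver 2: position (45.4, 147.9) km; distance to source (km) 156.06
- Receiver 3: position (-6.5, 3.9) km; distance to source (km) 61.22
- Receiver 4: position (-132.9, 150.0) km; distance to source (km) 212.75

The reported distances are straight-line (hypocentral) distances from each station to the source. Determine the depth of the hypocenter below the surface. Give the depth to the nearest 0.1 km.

57.9 km

Each station gives a sphere (x−x_i)² + (y−y_i)² + z² = d_i² (stations at z=0).
Subtracting the Receiver 1 sphere from Receiver 2 and Receiver 3: z² cancels, leaving linear equations in x and y:
-197.8 x + 494.8 y = 656.13
-301.6 x + 206.8 y = -2615.15
Solving: x ≈ 13.198, y ≈ 6.602 km (keep extra digits for the depth step; rounded: 13.2, 6.6).
Then from the Receiver 1 sphere: z² = 178.32² − (x − 144.3)² − (y + 99.5)² with x = 13.198, y = 6.602, so z ≈ 57.902 ≈ 57.9 km.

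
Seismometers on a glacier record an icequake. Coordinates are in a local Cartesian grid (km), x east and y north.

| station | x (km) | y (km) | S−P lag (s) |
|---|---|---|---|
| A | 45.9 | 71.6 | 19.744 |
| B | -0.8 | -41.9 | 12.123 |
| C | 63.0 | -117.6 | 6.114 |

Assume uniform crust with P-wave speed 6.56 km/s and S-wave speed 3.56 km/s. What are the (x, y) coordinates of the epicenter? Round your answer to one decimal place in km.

Distance from S−P lag: d = Δt · v_P v_S / (v_P − v_S) = Δt · (6.56·3.56)/(6.56−3.56) ≈ 7.7845·Δt.
So d_A = 153.70, d_B = 94.37, d_C = 47.59 km.
Circle about each station: (x − 45.9)² + (y − 71.6)² = 153.70²; (x + 0.8)² + (y + 41.9)² = 94.37²; (x − 63.0)² + (y + 117.6)² = 47.59².
Subtracting the A equation from the B and C equations removes the quadratic terms:
-93.4 x − 227.0 y = 9240.87
34.2 x − 378.4 y = 31924.27
Solving the 2×2 system: x ≈ 87.0, y ≈ -76.5 km.

x ≈ 87.0 km, y ≈ -76.5 km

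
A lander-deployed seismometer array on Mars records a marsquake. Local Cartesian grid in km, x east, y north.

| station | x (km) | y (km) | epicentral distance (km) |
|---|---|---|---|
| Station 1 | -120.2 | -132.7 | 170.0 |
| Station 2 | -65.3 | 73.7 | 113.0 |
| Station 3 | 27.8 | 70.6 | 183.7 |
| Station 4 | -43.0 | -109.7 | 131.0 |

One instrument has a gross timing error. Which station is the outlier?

Solve using three stations at a time. Using Station 2, Station 3, Station 4 (subtract circle equations pairwise → linear system) gives (x, y) ≈ (-134.3, -15.8).
Distances from that point to each station vs reported:
  Station 1: calculated 117.8 vs reported 170.0 → residual 52.2 km
  Station 2: calculated 113.0 vs reported 113.0 → residual 0.0 km
  Station 3: calculated 183.7 vs reported 183.7 → residual 0.0 km
  Station 4: calculated 131.0 vs reported 131.0 → residual 0.0 km
Station 2, Station 3, Station 4 are mutually consistent (residuals ≈ 0); Station 1 is off by 52.2 km.

Station 1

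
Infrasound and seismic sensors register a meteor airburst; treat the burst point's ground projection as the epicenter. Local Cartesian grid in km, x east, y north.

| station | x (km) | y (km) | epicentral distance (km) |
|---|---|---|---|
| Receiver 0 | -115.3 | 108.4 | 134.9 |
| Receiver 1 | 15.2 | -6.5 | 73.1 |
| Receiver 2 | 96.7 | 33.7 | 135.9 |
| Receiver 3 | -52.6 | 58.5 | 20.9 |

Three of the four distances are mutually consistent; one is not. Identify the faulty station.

Receiver 0

Solve using three stations at a time. Using Receiver 1, Receiver 2, Receiver 3 (subtract circle equations pairwise → linear system) gives (x, y) ≈ (-38.9, 42.7).
Distances from that point to each station vs reported:
  Receiver 0: calculated 100.8 vs reported 134.9 → residual 34.1 km
  Receiver 1: calculated 73.1 vs reported 73.1 → residual 0.0 km
  Receiver 2: calculated 135.9 vs reported 135.9 → residual 0.0 km
  Receiver 3: calculated 20.9 vs reported 20.9 → residual 0.0 km
Receiver 1, Receiver 2, Receiver 3 are mutually consistent (residuals ≈ 0); Receiver 0 is off by 34.1 km.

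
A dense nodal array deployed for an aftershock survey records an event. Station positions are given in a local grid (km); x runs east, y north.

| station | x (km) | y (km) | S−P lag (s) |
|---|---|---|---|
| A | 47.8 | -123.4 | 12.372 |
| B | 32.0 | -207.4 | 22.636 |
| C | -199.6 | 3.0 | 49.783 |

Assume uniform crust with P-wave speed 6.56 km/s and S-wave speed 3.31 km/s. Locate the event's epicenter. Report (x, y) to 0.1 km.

Distance from S−P lag: d = Δt · v_P v_S / (v_P − v_S) = Δt · (6.56·3.31)/(6.56−3.31) ≈ 6.6811·Δt.
So d_A = 82.66, d_B = 151.23, d_C = 332.61 km.
Circle about each station: (x − 47.8)² + (y + 123.4)² = 82.66²; (x − 32.0)² + (y + 207.4)² = 151.23²; (x + 199.6)² + (y − 3.0)² = 332.61².
Subtracting the A equation from the B and C equations removes the quadratic terms:
-31.6 x − 168.0 y = 10488.52
-494.8 x + 252.8 y = -81459.98
Solving the 2×2 system: x ≈ 121.1, y ≈ -85.2 km.

(121.1, -85.2)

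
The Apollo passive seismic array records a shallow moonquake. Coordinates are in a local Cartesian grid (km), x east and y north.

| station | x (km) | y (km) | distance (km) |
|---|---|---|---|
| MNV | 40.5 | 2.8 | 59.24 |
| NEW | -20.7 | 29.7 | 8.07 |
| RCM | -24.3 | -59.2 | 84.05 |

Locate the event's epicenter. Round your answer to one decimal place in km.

Circle about each station: (x − 40.5)² + (y − 2.8)² = 59.24²; (x + 20.7)² + (y − 29.7)² = 8.07²; (x + 24.3)² + (y + 59.2)² = 84.05².
Subtracting pairs of circle equations eliminates x²+y² and gives linear equations (the radical axes):
-122.4 x + 53.8 y = 3106.74
-129.6 x − 124.0 y = -1107.98
Solving the 2×2 system: x ≈ -14.7, y ≈ 24.3 km.

x ≈ -14.7 km, y ≈ 24.3 km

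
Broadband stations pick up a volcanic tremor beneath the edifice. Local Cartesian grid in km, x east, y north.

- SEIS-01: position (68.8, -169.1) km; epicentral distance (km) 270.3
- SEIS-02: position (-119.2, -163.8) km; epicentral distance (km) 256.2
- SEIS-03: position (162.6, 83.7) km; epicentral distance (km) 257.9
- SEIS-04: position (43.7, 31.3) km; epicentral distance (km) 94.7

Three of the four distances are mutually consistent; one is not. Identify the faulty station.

SEIS-03

Solve using three stations at a time. Using SEIS-01, SEIS-02, SEIS-04 (subtract circle equations pairwise → linear system) gives (x, y) ≈ (-38.0, 79.2).
Distances from that point to each station vs reported:
  SEIS-01: calculated 270.3 vs reported 270.3 → residual 0.0 km
  SEIS-02: calculated 256.2 vs reported 256.2 → residual 0.0 km
  SEIS-03: calculated 200.7 vs reported 257.9 → residual 57.2 km
  SEIS-04: calculated 94.7 vs reported 94.7 → residual 0.0 km
SEIS-01, SEIS-02, SEIS-04 are mutually consistent (residuals ≈ 0); SEIS-03 is off by 57.2 km.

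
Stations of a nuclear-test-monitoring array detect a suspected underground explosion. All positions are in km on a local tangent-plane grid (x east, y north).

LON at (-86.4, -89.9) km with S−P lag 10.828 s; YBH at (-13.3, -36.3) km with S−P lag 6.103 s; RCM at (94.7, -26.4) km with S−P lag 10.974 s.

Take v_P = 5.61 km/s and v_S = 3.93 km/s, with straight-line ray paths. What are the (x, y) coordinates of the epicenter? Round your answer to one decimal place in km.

Distance from S−P lag: d = Δt · v_P v_S / (v_P − v_S) = Δt · (5.61·3.93)/(5.61−3.93) ≈ 13.1234·Δt.
So d_LON = 142.10, d_YBH = 80.09, d_RCM = 144.02 km.
Circle about each station: (x + 86.4)² + (y + 89.9)² = 142.10²; (x + 13.3)² + (y + 36.3)² = 80.09²; (x − 94.7)² + (y + 26.4)² = 144.02².
Subtracting pairs of circle equations eliminates x²+y² and gives linear equations (the radical axes):
146.2 x + 107.2 y = -274.39
362.2 x + 127.0 y = -6431.27
Solving the 2×2 system: x ≈ -32.3, y ≈ 41.5 km.
Check against LON (with the unrounded x, y): √((x + 86.4)²+(y + 89.9)²) = 142.10 ≈ 142.10 km. ✓

(-32.3, 41.5)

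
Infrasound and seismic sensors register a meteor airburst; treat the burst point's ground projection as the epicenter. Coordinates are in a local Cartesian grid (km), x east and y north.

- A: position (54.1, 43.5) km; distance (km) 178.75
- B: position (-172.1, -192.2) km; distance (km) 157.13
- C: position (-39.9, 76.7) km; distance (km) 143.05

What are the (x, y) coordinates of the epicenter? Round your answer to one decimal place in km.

Circle about each station: (x − 54.1)² + (y − 43.5)² = 178.75²; (x + 172.1)² + (y + 192.2)² = 157.13²; (x + 39.9)² + (y − 76.7)² = 143.05².
Subtracting pairs of circle equations eliminates x²+y² and gives linear equations (the radical axes):
-452.4 x − 471.4 y = 69001.92
-188.0 x + 66.4 y = 14144.10
Solving the 2×2 system: x ≈ -94.8, y ≈ -55.4 km.

(-94.8, -55.4)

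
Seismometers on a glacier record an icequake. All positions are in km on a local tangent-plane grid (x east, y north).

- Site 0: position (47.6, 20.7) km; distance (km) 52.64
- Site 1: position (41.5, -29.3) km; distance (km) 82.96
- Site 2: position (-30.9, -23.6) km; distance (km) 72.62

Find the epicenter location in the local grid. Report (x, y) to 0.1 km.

Circle about each station: (x − 47.6)² + (y − 20.7)² = 52.64²; (x − 41.5)² + (y + 29.3)² = 82.96²; (x + 30.9)² + (y + 23.6)² = 72.62².
Subtracting pairs of circle equations eliminates x²+y² and gives linear equations (the radical axes):
-12.2 x − 100.0 y = -4224.90
-157.0 x − 88.6 y = -3685.17
Solving the 2×2 system: x ≈ -0.4, y ≈ 42.3 km.
Check against Site 0 (with the unrounded x, y): √((x − 47.6)²+(y − 20.7)²) = 52.63 ≈ 52.64 km. ✓

-0.4 km east, 42.3 km north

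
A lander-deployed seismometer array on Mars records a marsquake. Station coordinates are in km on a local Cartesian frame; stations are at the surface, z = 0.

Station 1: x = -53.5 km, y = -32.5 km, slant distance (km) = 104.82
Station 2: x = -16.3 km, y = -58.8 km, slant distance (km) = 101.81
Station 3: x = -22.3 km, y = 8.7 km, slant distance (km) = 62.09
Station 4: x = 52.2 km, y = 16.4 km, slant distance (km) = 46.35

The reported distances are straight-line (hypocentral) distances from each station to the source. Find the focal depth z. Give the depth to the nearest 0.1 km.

35.9 km

Each station gives a sphere (x−x_i)² + (y−y_i)² + z² = d_i² (stations at z=0).
Subtracting the Station 1 sphere from Station 2 and Station 3: z² cancels, leaving linear equations in x and y:
74.4 x − 52.6 y = 426.59
62.4 x + 82.4 y = 3786.54
Solving: x ≈ 24.894, y ≈ 27.101 km (keep extra digits for the depth step; rounded: 24.9, 27.1).
Then from the Station 1 sphere: z² = 104.82² − (x + 53.5)² − (y + 32.5)² with x = 24.894, y = 27.101, so z ≈ 35.907 ≈ 35.9 km.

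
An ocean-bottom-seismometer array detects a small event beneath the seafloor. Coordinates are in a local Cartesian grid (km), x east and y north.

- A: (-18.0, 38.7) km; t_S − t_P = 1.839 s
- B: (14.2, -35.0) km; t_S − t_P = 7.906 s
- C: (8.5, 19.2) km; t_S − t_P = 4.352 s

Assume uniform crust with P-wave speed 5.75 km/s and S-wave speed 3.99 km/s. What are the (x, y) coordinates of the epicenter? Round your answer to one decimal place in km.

Distance from S−P lag: d = Δt · v_P v_S / (v_P − v_S) = Δt · (5.75·3.99)/(5.75−3.99) ≈ 13.0355·Δt.
So d_A = 23.97, d_B = 103.06, d_C = 56.73 km.
Circle about each station: (x + 18.0)² + (y − 38.7)² = 23.97²; (x − 14.2)² + (y + 35.0)² = 103.06²; (x − 8.5)² + (y − 19.2)² = 56.73².
Subtracting the A equation from the B and C equations removes the quadratic terms:
64.4 x − 147.4 y = -10441.85
53.0 x − 39.0 y = -4024.53
Solving the 2×2 system: x ≈ -35.1, y ≈ 55.5 km.

(-35.1, 55.5)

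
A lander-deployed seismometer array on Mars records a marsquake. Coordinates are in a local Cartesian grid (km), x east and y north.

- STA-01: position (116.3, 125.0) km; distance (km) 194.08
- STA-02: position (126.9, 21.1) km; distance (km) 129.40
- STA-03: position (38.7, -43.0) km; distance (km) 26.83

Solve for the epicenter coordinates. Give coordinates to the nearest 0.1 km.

x ≈ 12.2 km, y ≈ -38.8 km

Circle about each station: (x − 116.3)² + (y − 125.0)² = 194.08²; (x − 126.9)² + (y − 21.1)² = 129.40²; (x − 38.7)² + (y + 43.0)² = 26.83².
Subtracting the STA-01 equation from the STA-02 and STA-03 equations removes the quadratic terms:
21.2 x − 207.8 y = 8320.82
-155.2 x − 336.0 y = 11143.20
Solving the 2×2 system: x ≈ 12.2, y ≈ -38.8 km.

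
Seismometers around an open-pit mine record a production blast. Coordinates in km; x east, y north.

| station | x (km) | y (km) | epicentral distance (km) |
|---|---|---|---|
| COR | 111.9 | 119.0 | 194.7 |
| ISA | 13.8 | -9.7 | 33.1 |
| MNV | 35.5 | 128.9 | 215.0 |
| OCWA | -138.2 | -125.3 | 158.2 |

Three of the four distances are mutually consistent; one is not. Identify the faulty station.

Solve using three stations at a time. Using COR, ISA, OCWA (subtract circle equations pairwise → linear system) gives (x, y) ≈ (-9.6, -33.1).
Distances from that point to each station vs reported:
  COR: calculated 194.7 vs reported 194.7 → residual 0.0 km
  ISA: calculated 33.1 vs reported 33.1 → residual 0.0 km
  MNV: calculated 168.2 vs reported 215.0 → residual 46.8 km
  OCWA: calculated 158.2 vs reported 158.2 → residual 0.0 km
COR, ISA, OCWA are mutually consistent (residuals ≈ 0); MNV is off by 46.8 km.

MNV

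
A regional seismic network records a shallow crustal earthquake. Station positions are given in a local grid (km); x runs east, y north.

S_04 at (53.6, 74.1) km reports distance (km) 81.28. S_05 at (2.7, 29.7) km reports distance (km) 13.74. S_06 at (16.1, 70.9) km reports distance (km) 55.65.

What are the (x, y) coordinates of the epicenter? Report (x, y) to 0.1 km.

-7.5 km east, 20.5 km north

Circle about each station: (x − 53.6)² + (y − 74.1)² = 81.28²; (x − 2.7)² + (y − 29.7)² = 13.74²; (x − 16.1)² + (y − 70.9)² = 55.65².
Subtracting pairs of circle equations eliminates x²+y² and gives linear equations (the radical axes):
-101.8 x − 88.8 y = -1056.74
-75.0 x − 6.4 y = 431.77
Solving the 2×2 system: x ≈ -7.5, y ≈ 20.5 km.
Check against S_04 (with the unrounded x, y): √((x − 53.6)²+(y − 74.1)²) = 81.28 ≈ 81.28 km. ✓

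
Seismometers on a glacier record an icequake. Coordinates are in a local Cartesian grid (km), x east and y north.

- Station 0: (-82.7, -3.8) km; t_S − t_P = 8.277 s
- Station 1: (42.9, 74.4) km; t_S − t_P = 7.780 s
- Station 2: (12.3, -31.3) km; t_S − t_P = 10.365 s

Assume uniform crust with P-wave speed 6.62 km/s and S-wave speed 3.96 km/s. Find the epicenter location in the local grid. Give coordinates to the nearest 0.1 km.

Distance from S−P lag: d = Δt · v_P v_S / (v_P − v_S) = Δt · (6.62·3.96)/(6.62−3.96) ≈ 9.8553·Δt.
So d_Station 0 = 81.57, d_Station 1 = 76.67, d_Station 2 = 102.15 km.
Circle about each station: (x + 82.7)² + (y + 3.8)² = 81.57²; (x − 42.9)² + (y − 74.4)² = 76.67²; (x − 12.3)² + (y + 31.3)² = 102.15².
Subtracting the Station 0 equation from the Station 1 and Station 2 equations removes the quadratic terms:
251.2 x + 156.4 y = 1297.42
190.0 x − 55.0 y = -9503.71
Solving the 2×2 system: x ≈ -32.5, y ≈ 60.5 km.

-32.5 km east, 60.5 km north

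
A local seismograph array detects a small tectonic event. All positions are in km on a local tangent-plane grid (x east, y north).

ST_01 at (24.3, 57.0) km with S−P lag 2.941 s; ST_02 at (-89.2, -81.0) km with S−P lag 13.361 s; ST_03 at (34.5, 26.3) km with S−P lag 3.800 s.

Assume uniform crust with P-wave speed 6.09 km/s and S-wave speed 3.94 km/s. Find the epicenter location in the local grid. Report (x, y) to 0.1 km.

(-4.9, 42.0)

Distance from S−P lag: d = Δt · v_P v_S / (v_P − v_S) = Δt · (6.09·3.94)/(6.09−3.94) ≈ 11.1603·Δt.
So d_ST_01 = 32.82, d_ST_02 = 149.11, d_ST_03 = 42.41 km.
Circle about each station: (x − 24.3)² + (y − 57.0)² = 32.82²; (x + 89.2)² + (y + 81.0)² = 149.11²; (x − 34.5)² + (y − 26.3)² = 42.41².
Subtracting pairs of circle equations eliminates x²+y² and gives linear equations (the radical axes):
-227.0 x − 276.0 y = -10478.49
20.4 x − 61.4 y = -2679.01
Solving the 2×2 system: x ≈ -4.9, y ≈ 42.0 km.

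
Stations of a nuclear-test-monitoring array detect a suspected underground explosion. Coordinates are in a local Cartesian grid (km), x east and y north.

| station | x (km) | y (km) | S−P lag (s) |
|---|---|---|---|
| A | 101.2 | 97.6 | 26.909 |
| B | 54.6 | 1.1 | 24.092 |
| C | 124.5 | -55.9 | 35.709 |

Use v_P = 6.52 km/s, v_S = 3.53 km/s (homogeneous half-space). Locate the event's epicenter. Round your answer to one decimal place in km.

x ≈ -105.9 km, y ≈ 94.0 km

Distance from S−P lag: d = Δt · v_P v_S / (v_P − v_S) = Δt · (6.52·3.53)/(6.52−3.53) ≈ 7.6975·Δt.
So d_A = 207.13, d_B = 185.45, d_C = 274.87 km.
Circle about each station: (x − 101.2)² + (y − 97.6)² = 207.13²; (x − 54.6)² + (y − 1.1)² = 185.45²; (x − 124.5)² + (y + 55.9)² = 274.87².
Subtracting the A equation from the B and C equations removes the quadratic terms:
-93.2 x − 193.0 y = -8273.70
46.6 x − 307.0 y = -33792.82
Solving the 2×2 system: x ≈ -105.9, y ≈ 94.0 km.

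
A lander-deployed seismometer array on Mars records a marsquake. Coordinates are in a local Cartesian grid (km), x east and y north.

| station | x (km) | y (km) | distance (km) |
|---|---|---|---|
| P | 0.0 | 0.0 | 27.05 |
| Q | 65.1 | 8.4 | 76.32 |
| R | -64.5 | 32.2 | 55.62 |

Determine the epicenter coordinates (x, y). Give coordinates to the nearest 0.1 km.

-9.3 km east, 25.4 km north

Circle about each station: x² + y² = 27.05²; (x − 65.1)² + (y − 8.4)² = 76.32²; (x + 64.5)² + (y − 32.2)² = 55.62².
Subtracting the P equation from the Q and R equations removes the quadratic terms:
130.2 x + 16.8 y = -784.47
-129.0 x + 64.4 y = 2835.21
Solving the 2×2 system: x ≈ -9.3, y ≈ 25.4 km.
Check against P (with the unrounded x, y): √(x²+y²) = 27.04 ≈ 27.05 km. ✓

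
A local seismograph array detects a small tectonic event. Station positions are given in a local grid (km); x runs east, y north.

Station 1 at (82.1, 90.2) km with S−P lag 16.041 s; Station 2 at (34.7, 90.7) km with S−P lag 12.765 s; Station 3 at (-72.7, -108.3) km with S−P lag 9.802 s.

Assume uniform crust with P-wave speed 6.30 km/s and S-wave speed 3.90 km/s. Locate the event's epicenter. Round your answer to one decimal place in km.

Distance from S−P lag: d = Δt · v_P v_S / (v_P − v_S) = Δt · (6.30·3.90)/(6.30−3.90) ≈ 10.2375·Δt.
So d_Station 1 = 164.22, d_Station 2 = 130.68, d_Station 3 = 100.35 km.
Circle about each station: (x − 82.1)² + (y − 90.2)² = 164.22²; (x − 34.7)² + (y − 90.7)² = 130.68²; (x + 72.7)² + (y + 108.3)² = 100.35².
Subtracting the Station 1 equation from the Station 2 and Station 3 equations removes the quadratic terms:
-94.8 x + 1.0 y = 4445.08
-309.6 x − 397.0 y = 19035.82
Solving the 2×2 system: x ≈ -47.0, y ≈ -11.3 km.
Check against Station 1 (with the unrounded x, y): √((x − 82.1)²+(y − 90.2)²) = 164.22 ≈ 164.22 km. ✓

-47.0 km east, -11.3 km north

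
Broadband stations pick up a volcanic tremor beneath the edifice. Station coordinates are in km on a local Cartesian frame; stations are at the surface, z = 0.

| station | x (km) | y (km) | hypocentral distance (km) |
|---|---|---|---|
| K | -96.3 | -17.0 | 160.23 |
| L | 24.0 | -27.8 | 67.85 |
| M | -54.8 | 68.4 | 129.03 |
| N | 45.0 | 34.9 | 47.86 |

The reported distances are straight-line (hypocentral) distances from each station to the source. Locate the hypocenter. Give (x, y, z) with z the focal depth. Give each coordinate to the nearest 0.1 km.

x ≈ 54.8 km, y ≈ 15.2 km, depth ≈ 42.5 km

Each station gives a sphere (x−x_i)² + (y−y_i)² + z² = d_i² (stations at z=0).
Subtracting the K sphere from L and M: z² cancels, leaving linear equations in x and y:
240.6 x − 21.6 y = 12856.18
83.0 x + 170.8 y = 7143.82
Solving: x ≈ 54.798, y ≈ 15.197 km (keep extra digits for the depth step; rounded: 54.8, 15.2).
Then from the K sphere: z² = 160.23² − (x + 96.3)² − (y + 17.0)² with x = 54.798, y = 15.197, so z ≈ 42.502 ≈ 42.5 km.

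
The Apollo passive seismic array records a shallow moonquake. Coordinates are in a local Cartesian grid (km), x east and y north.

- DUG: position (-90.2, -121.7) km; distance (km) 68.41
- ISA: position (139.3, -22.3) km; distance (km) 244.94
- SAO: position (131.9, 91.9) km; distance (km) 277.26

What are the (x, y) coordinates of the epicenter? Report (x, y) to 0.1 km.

Circle about each station: (x + 90.2)² + (y + 121.7)² = 68.41²; (x − 139.3)² + (y + 22.3)² = 244.94²; (x − 131.9)² + (y − 91.9)² = 277.26².
Subtracting the DUG equation from the ISA and SAO equations removes the quadratic terms:
459.0 x + 198.8 y = -58360.83
444.2 x + 427.2 y = -69296.89
Solving the 2×2 system: x ≈ -103.5, y ≈ -54.6 km.

(-103.5, -54.6)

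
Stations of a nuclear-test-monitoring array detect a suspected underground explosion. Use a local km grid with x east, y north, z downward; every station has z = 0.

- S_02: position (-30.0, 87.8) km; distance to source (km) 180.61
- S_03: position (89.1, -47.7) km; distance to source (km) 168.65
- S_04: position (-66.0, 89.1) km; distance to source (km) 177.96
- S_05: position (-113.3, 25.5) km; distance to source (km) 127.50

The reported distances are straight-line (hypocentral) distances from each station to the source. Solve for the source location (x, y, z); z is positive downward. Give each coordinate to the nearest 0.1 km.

x ≈ -67.3 km, y ≈ -80.5 km, depth ≈ 53.9 km

Each station gives a sphere (x−x_i)² + (y−y_i)² + z² = d_i² (stations at z=0).
Subtracting the S_02 sphere from S_03 and S_04: z² cancels, leaving linear equations in x and y:
238.2 x − 271.0 y = 5782.41
-72.0 x + 2.6 y = 4636.18
Solving: x ≈ -67.298, y ≈ -80.490 km (keep extra digits for the depth step; rounded: -67.3, -80.5).
Then from the S_02 sphere: z² = 180.61² − (x + 30.0)² − (y − 87.8)² with x = -67.298, y = -80.490, so z ≈ 53.919 ≈ 53.9 km.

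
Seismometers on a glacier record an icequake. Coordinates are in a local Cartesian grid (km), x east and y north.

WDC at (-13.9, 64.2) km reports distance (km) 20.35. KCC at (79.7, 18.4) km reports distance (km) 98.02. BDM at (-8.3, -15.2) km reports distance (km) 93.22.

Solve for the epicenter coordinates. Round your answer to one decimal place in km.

(1.5, 77.5)

Circle about each station: (x + 13.9)² + (y − 64.2)² = 20.35²; (x − 79.7)² + (y − 18.4)² = 98.02²; (x + 8.3)² + (y + 15.2)² = 93.22².
Subtracting pairs of circle equations eliminates x²+y² and gives linear equations (the radical axes):
187.2 x − 91.6 y = -6818.00
11.2 x − 158.8 y = -12290.77
Solving the 2×2 system: x ≈ 1.5, y ≈ 77.5 km.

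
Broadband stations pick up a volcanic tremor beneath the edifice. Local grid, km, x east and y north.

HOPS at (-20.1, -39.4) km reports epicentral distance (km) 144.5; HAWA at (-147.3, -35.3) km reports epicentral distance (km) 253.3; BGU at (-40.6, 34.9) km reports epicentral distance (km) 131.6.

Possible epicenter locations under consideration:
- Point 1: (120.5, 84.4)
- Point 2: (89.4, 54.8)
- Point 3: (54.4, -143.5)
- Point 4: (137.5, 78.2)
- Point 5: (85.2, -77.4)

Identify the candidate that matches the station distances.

Point 2

For each candidate, compare |candidate − station| to the reported distance:
Point 1: residuals HOPS 42.8, HAWA 40.0, BGU 36.9 → max 42.8 km
Point 2: residuals HOPS 0.1, HAWA 0.0, BGU 0.1 → max 0.1 km
Point 3: residuals HOPS 16.5, HAWA 24.4, BGU 70.5 → max 70.5 km
Point 4: residuals HOPS 52.1, HAWA 53.3, BGU 51.7 → max 53.3 km
Point 5: residuals HOPS 32.6, HAWA 17.0, BGU 37.0 → max 37.0 km
Only Point 2 has all residuals ≈ 0.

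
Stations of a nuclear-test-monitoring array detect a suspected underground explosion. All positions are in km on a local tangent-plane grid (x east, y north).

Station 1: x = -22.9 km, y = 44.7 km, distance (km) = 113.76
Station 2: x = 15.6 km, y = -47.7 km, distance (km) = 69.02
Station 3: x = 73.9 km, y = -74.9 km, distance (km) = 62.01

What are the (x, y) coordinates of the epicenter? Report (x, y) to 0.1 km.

Circle about each station: (x + 22.9)² + (y − 44.7)² = 113.76²; (x − 15.6)² + (y + 47.7)² = 69.02²; (x − 73.9)² + (y + 74.9)² = 62.01².
Subtracting the Station 1 equation from the Station 2 and Station 3 equations removes the quadratic terms:
77.0 x − 184.8 y = 8173.73
193.6 x − 239.2 y = 17644.82
Solving the 2×2 system: x ≈ 75.2, y ≈ -12.9 km.

(75.2, -12.9)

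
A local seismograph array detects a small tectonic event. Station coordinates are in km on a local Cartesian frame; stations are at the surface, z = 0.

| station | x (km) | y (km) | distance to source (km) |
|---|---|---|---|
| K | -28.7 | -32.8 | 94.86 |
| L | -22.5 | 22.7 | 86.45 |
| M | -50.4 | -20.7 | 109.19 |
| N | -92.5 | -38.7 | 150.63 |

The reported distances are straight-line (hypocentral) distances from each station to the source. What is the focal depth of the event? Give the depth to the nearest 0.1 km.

depth ≈ 51.7 km

Each station gives a sphere (x−x_i)² + (y−y_i)² + z² = d_i² (stations at z=0).
Subtracting the K sphere from L and M: z² cancels, leaving linear equations in x and y:
12.4 x + 111.0 y = 646.83
-43.4 x + 24.2 y = -1854.92
Solving: x ≈ 43.293, y ≈ 0.991 km (keep extra digits for the depth step; rounded: 43.3, 1.0).
Then from the K sphere: z² = 94.86² − (x + 28.7)² − (y + 32.8)² with x = 43.293, y = 0.991, so z ≈ 51.707 ≈ 51.7 km.
Check against N (with the unrounded solution): distance 150.63 ≈ 150.63 km. ✓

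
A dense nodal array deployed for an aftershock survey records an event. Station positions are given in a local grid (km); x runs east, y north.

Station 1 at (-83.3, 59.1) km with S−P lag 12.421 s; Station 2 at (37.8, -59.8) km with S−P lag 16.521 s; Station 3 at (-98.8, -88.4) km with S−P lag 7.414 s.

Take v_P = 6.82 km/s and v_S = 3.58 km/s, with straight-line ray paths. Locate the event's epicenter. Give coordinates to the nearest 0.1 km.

x ≈ -84.1 km, y ≈ -34.5 km

Distance from S−P lag: d = Δt · v_P v_S / (v_P − v_S) = Δt · (6.82·3.58)/(6.82−3.58) ≈ 7.5357·Δt.
So d_Station 1 = 93.60, d_Station 2 = 124.50, d_Station 3 = 55.87 km.
Circle about each station: (x + 83.3)² + (y − 59.1)² = 93.60²; (x − 37.8)² + (y + 59.8)² = 124.50²; (x + 98.8)² + (y + 88.4)² = 55.87².
Subtracting pairs of circle equations eliminates x²+y² and gives linear equations (the radical axes):
242.2 x − 237.8 y = -12166.11
-31.0 x − 295.0 y = 12783.80
Solving the 2×2 system: x ≈ -84.1, y ≈ -34.5 km.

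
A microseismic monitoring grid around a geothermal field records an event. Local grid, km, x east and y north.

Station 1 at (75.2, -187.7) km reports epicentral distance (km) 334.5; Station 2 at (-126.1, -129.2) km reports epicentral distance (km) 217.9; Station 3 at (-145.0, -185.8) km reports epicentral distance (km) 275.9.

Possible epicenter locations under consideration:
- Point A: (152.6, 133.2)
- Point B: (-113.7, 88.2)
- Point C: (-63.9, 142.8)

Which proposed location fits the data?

For each candidate, compare |candidate − station| to the reported distance:
Point A: residuals Station 1 4.4, Station 2 164.9, Station 3 160.4 → max 164.9 km
Point B: residuals Station 1 0.1, Station 2 0.1, Station 3 0.1 → max 0.1 km
Point C: residuals Station 1 24.1, Station 2 61.1, Station 3 62.6 → max 62.6 km
Only Point B has all residuals ≈ 0.

Point B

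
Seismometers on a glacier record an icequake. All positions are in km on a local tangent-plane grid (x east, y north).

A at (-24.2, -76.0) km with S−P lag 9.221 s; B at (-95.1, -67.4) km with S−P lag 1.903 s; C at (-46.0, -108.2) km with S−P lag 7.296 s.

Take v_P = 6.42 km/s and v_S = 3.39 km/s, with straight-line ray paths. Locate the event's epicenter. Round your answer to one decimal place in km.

Distance from S−P lag: d = Δt · v_P v_S / (v_P − v_S) = Δt · (6.42·3.39)/(6.42−3.39) ≈ 7.1828·Δt.
So d_A = 66.23, d_B = 13.67, d_C = 52.41 km.
Circle about each station: (x + 24.2)² + (y + 76.0)² = 66.23²; (x + 95.1)² + (y + 67.4)² = 13.67²; (x + 46.0)² + (y + 108.2)² = 52.41².
Subtracting the A equation from the B and C equations removes the quadratic terms:
-141.8 x + 17.2 y = 11424.67
-43.6 x − 64.4 y = 9101.20
Solving the 2×2 system: x ≈ -90.3, y ≈ -80.2 km.

-90.3 km east, -80.2 km north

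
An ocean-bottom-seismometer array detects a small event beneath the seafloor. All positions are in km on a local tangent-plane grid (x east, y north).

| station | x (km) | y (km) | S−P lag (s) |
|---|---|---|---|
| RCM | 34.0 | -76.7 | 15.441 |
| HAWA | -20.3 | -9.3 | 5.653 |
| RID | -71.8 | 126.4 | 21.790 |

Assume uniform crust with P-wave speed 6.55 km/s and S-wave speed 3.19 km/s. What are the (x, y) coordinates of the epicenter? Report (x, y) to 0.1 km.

x ≈ 5.2 km, y ≈ 14.9 km

Distance from S−P lag: d = Δt · v_P v_S / (v_P − v_S) = Δt · (6.55·3.19)/(6.55−3.19) ≈ 6.2186·Δt.
So d_RCM = 96.02, d_HAWA = 35.15, d_RID = 135.50 km.
Circle about each station: (x − 34.0)² + (y + 76.7)² = 96.02²; (x + 20.3)² + (y + 9.3)² = 35.15²; (x + 71.8)² + (y − 126.4)² = 135.50².
Subtracting the RCM equation from the HAWA and RID equations removes the quadratic terms:
-108.6 x + 134.8 y = 1444.01
-211.6 x + 406.2 y = 4952.90
Solving the 2×2 system: x ≈ 5.2, y ≈ 14.9 km.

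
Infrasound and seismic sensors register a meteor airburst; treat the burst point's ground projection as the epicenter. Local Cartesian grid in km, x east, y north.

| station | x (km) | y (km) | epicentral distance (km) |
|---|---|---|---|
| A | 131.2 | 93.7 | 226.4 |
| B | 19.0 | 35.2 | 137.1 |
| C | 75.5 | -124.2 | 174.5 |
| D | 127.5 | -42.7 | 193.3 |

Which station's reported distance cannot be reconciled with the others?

B

Solve using three stations at a time. Using A, C, D (subtract circle equations pairwise → linear system) gives (x, y) ≈ (-64.2, -20.2).
Distances from that point to each station vs reported:
  A: calculated 226.1 vs reported 226.4 → residual 0.3 km
  B: calculated 99.9 vs reported 137.1 → residual 37.2 km
  C: calculated 174.1 vs reported 174.5 → residual 0.4 km
  D: calculated 193.0 vs reported 193.3 → residual 0.3 km
A, C, D are mutually consistent (residuals ≈ 0); B is off by 37.2 km.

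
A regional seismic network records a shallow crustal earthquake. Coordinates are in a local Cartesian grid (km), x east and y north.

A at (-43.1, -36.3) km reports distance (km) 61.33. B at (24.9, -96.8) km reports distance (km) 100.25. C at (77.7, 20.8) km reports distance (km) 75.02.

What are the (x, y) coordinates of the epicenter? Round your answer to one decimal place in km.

5.2 km east, 1.5 km north

Circle about each station: (x + 43.1)² + (y + 36.3)² = 61.33²; (x − 24.9)² + (y + 96.8)² = 100.25²; (x − 77.7)² + (y − 20.8)² = 75.02².
Subtracting pairs of circle equations eliminates x²+y² and gives linear equations (the radical axes):
136.0 x − 121.0 y = 526.26
241.6 x + 114.2 y = 1428.00
Solving the 2×2 system: x ≈ 5.2, y ≈ 1.5 km.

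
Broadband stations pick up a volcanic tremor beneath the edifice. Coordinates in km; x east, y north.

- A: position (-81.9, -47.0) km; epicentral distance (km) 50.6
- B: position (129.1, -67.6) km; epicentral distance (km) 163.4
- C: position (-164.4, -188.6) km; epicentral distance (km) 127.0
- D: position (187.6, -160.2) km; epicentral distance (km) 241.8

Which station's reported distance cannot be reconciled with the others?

Solve using three stations at a time. Using A, B, D (subtract circle equations pairwise → linear system) gives (x, y) ≈ (-34.3, -64.1).
Distances from that point to each station vs reported:
  A: calculated 50.6 vs reported 50.6 → residual 0.0 km
  B: calculated 163.4 vs reported 163.4 → residual 0.0 km
  C: calculated 180.1 vs reported 127.0 → residual 53.1 km
  D: calculated 241.8 vs reported 241.8 → residual 0.0 km
A, B, D are mutually consistent (residuals ≈ 0); C is off by 53.1 km.

C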